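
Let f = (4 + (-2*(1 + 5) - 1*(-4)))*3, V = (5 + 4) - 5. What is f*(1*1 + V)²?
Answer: -300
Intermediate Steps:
V = 4 (V = 9 - 5 = 4)
f = -12 (f = (4 + (-2*6 + 4))*3 = (4 + (-12 + 4))*3 = (4 - 8)*3 = -4*3 = -12)
f*(1*1 + V)² = -12*(1*1 + 4)² = -12*(1 + 4)² = -12*5² = -12*25 = -300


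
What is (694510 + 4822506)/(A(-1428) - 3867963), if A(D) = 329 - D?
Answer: -2758508/1933103 ≈ -1.4270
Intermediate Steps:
(694510 + 4822506)/(A(-1428) - 3867963) = (694510 + 4822506)/((329 - 1*(-1428)) - 3867963) = 5517016/((329 + 1428) - 3867963) = 5517016/(1757 - 3867963) = 5517016/(-3866206) = 5517016*(-1/3866206) = -2758508/1933103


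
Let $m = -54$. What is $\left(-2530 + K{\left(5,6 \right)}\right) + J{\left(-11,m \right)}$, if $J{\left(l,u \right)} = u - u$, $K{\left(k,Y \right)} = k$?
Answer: $-2525$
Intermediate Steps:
$J{\left(l,u \right)} = 0$
$\left(-2530 + K{\left(5,6 \right)}\right) + J{\left(-11,m \right)} = \left(-2530 + 5\right) + 0 = -2525 + 0 = -2525$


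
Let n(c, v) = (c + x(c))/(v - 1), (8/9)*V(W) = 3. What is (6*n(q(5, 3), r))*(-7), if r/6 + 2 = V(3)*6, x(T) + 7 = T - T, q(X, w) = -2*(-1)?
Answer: 60/31 ≈ 1.9355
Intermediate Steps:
V(W) = 27/8 (V(W) = (9/8)*3 = 27/8)
q(X, w) = 2
x(T) = -7 (x(T) = -7 + (T - T) = -7 + 0 = -7)
r = 219/2 (r = -12 + 6*((27/8)*6) = -12 + 6*(81/4) = -12 + 243/2 = 219/2 ≈ 109.50)
n(c, v) = (-7 + c)/(-1 + v) (n(c, v) = (c - 7)/(v - 1) = (-7 + c)/(-1 + v))
(6*n(q(5, 3), r))*(-7) = (6*((-7 + 2)/(-1 + 219/2)))*(-7) = (6*(-5/(217/2)))*(-7) = (6*((2/217)*(-5)))*(-7) = (6*(-10/217))*(-7) = -60/217*(-7) = 60/31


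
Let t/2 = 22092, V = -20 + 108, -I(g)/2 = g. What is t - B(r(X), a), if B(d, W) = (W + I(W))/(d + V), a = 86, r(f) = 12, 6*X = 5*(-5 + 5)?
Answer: 2209243/50 ≈ 44185.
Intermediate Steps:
X = 0 (X = (5*(-5 + 5))/6 = (5*0)/6 = (⅙)*0 = 0)
I(g) = -2*g
V = 88
B(d, W) = -W/(88 + d) (B(d, W) = (W - 2*W)/(d + 88) = (-W)/(88 + d) = -W/(88 + d))
t = 44184 (t = 2*22092 = 44184)
t - B(r(X), a) = 44184 - (-1)*86/(88 + 12) = 44184 - (-1)*86/100 = 44184 - 1*(-43/50) = 44184 + 43/50 = 2209243/50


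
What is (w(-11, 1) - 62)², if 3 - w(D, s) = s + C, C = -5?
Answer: 3025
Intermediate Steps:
w(D, s) = 8 - s (w(D, s) = 3 - (s - 5) = 3 - (-5 + s) = 3 + (5 - s) = 8 - s)
(w(-11, 1) - 62)² = ((8 - 1*1) - 62)² = ((8 - 1) - 62)² = (7 - 62)² = (-55)² = 3025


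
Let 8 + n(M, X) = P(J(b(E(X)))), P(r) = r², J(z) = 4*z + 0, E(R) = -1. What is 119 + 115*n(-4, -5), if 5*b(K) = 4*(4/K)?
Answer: 90203/5 ≈ 18041.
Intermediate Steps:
b(K) = 16/(5*K) (b(K) = (4*(4/K))/5 = (16/K)/5 = 16/(5*K))
J(z) = 4*z
n(M, X) = 3896/25 (n(M, X) = -8 + (4*((16/5)/(-1)))² = -8 + (4*((16/5)*(-1)))² = -8 + (4*(-16/5))² = -8 + (-64/5)² = -8 + 4096/25 = 3896/25)
119 + 115*n(-4, -5) = 119 + 115*(3896/25) = 119 + 89608/5 = 90203/5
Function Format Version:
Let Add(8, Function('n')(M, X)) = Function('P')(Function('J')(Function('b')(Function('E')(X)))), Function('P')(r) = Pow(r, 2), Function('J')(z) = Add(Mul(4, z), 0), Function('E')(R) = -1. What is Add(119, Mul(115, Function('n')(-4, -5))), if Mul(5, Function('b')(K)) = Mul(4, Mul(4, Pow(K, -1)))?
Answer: Rational(90203, 5) ≈ 18041.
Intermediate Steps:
Function('b')(K) = Mul(Rational(16, 5), Pow(K, -1)) (Function('b')(K) = Mul(Rational(1, 5), Mul(4, Mul(4, Pow(K, -1)))) = Mul(Rational(1, 5), Mul(16, Pow(K, -1))) = Mul(Rational(16, 5), Pow(K, -1)))
Function('J')(z) = Mul(4, z)
Function('n')(M, X) = Rational(3896, 25) (Function('n')(M, X) = Add(-8, Pow(Mul(4, Mul(Rational(16, 5), Pow(-1, -1))), 2)) = Add(-8, Pow(Mul(4, Mul(Rational(16, 5), -1)), 2)) = Add(-8, Pow(Mul(4, Rational(-16, 5)), 2)) = Add(-8, Pow(Rational(-64, 5), 2)) = Add(-8, Rational(4096, 25)) = Rational(3896, 25))
Add(119, Mul(115, Function('n')(-4, -5))) = Add(119, Mul(115, Rational(3896, 25))) = Add(119, Rational(89608, 5)) = Rational(90203, 5)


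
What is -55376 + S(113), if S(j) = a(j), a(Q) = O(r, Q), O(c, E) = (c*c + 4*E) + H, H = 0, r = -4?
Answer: -54908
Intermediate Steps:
O(c, E) = c² + 4*E (O(c, E) = (c*c + 4*E) + 0 = (c² + 4*E) + 0 = c² + 4*E)
a(Q) = 16 + 4*Q (a(Q) = (-4)² + 4*Q = 16 + 4*Q)
S(j) = 16 + 4*j
-55376 + S(113) = -55376 + (16 + 4*113) = -55376 + (16 + 452) = -55376 + 468 = -54908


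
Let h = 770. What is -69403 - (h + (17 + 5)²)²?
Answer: -1641919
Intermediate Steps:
-69403 - (h + (17 + 5)²)² = -69403 - (770 + (17 + 5)²)² = -69403 - (770 + 22²)² = -69403 - (770 + 484)² = -69403 - 1*1254² = -69403 - 1*1572516 = -69403 - 1572516 = -1641919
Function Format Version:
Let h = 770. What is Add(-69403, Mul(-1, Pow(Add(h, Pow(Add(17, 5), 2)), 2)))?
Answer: -1641919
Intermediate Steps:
Add(-69403, Mul(-1, Pow(Add(h, Pow(Add(17, 5), 2)), 2))) = Add(-69403, Mul(-1, Pow(Add(770, Pow(Add(17, 5), 2)), 2))) = Add(-69403, Mul(-1, Pow(Add(770, Pow(22, 2)), 2))) = Add(-69403, Mul(-1, Pow(Add(770, 484), 2))) = Add(-69403, Mul(-1, Pow(1254, 2))) = Add(-69403, Mul(-1, 1572516)) = Add(-69403, -1572516) = -1641919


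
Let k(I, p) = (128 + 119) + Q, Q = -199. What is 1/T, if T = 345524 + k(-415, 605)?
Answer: 1/345572 ≈ 2.8938e-6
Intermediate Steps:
k(I, p) = 48 (k(I, p) = (128 + 119) - 199 = 247 - 199 = 48)
T = 345572 (T = 345524 + 48 = 345572)
1/T = 1/345572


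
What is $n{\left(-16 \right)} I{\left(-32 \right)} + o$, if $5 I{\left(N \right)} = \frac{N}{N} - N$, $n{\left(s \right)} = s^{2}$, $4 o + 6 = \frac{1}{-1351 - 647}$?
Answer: $\frac{67456471}{39960} \approx 1688.1$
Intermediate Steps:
$o = - \frac{11989}{7992}$ ($o = - \frac{3}{2} + \frac{1}{4 \left(-1351 - 647\right)} = - \frac{3}{2} + \frac{1}{4 \left(-1998\right)} = - \frac{3}{2} + \frac{1}{4} \left(- \frac{1}{1998}\right) = - \frac{3}{2} - \frac{1}{7992} = - \frac{11989}{7992} \approx -1.5001$)
$I{\left(N \right)} = \frac{1}{5} - \frac{N}{5}$ ($I{\left(N \right)} = \frac{\frac{N}{N} - N}{5} = \frac{1 - N}{5} = \frac{1}{5} - \frac{N}{5}$)
$n{\left(-16 \right)} I{\left(-32 \right)} + o = \left(-16\right)^{2} \left(\frac{1}{5} - - \frac{32}{5}\right) - \frac{11989}{7992} = 256 \left(\frac{1}{5} + \frac{32}{5}\right) - \frac{11989}{7992} = 256 \cdot \frac{33}{5} - \frac{11989}{7992} = \frac{8448}{5} - \frac{11989}{7992} = \frac{67456471}{39960}$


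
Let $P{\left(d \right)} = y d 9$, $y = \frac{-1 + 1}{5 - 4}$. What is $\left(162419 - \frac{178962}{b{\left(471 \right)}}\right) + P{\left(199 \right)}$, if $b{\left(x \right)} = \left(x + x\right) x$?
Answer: $\frac{12010367966}{73947} \approx 1.6242 \cdot 10^{5}$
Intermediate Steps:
$y = 0$ ($y = \frac{0}{1} = 0 \cdot 1 = 0$)
$b{\left(x \right)} = 2 x^{2}$ ($b{\left(x \right)} = 2 x x = 2 x^{2}$)
$P{\left(d \right)} = 0$ ($P{\left(d \right)} = 0 d 9 = 0 \cdot 9 = 0$)
$\left(162419 - \frac{178962}{b{\left(471 \right)}}\right) + P{\left(199 \right)} = \left(162419 - \frac{178962}{2 \cdot 471^{2}}\right) + 0 = \left(162419 - \frac{178962}{2 \cdot 221841}\right) + 0 = \left(162419 - \frac{178962}{443682}\right) + 0 = \left(162419 - \frac{29827}{73947}\right) + 0 = \frac{12010367966}{73947} + 0 = \frac{12010367966}{73947}$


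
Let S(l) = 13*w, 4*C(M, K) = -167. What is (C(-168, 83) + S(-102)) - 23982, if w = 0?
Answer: -96095/4 ≈ -24024.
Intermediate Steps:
C(M, K) = -167/4 (C(M, K) = (¼)*(-167) = -167/4)
S(l) = 0 (S(l) = 13*0 = 0)
(C(-168, 83) + S(-102)) - 23982 = (-167/4 + 0) - 23982 = -167/4 - 23982 = -96095/4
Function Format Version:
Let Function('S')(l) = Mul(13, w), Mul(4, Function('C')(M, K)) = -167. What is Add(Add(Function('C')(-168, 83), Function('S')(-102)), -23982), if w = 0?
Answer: Rational(-96095, 4) ≈ -24024.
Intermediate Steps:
Function('C')(M, K) = Rational(-167, 4) (Function('C')(M, K) = Mul(Rational(1, 4), -167) = Rational(-167, 4))
Function('S')(l) = 0 (Function('S')(l) = Mul(13, 0) = 0)
Add(Add(Function('C')(-168, 83), Function('S')(-102)), -23982) = Add(Add(Rational(-167, 4), 0), -23982) = Add(Rational(-167, 4), -23982) = Rational(-96095, 4)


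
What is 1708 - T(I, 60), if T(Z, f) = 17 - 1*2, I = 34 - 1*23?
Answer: 1693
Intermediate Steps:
I = 11 (I = 34 - 23 = 11)
T(Z, f) = 15 (T(Z, f) = 17 - 2 = 15)
1708 - T(I, 60) = 1708 - 1*15 = 1708 - 15 = 1693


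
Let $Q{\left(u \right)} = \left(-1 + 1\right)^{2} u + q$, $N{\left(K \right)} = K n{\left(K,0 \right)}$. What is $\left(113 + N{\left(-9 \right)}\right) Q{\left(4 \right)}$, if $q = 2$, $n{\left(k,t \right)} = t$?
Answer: $226$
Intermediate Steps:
$N{\left(K \right)} = 0$ ($N{\left(K \right)} = K 0 = 0$)
$Q{\left(u \right)} = 2$ ($Q{\left(u \right)} = \left(-1 + 1\right)^{2} u + 2 = 0^{2} u + 2 = 0 u + 2 = 0 + 2 = 2$)
$\left(113 + N{\left(-9 \right)}\right) Q{\left(4 \right)} = \left(113 + 0\right) 2 = 113 \cdot 2 = 226$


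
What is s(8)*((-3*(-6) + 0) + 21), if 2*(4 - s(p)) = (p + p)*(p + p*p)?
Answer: -22308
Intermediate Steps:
s(p) = 4 - p*(p + p²) (s(p) = 4 - (p + p)*(p + p*p)/2 = 4 - 2*p*(p + p²)/2 = 4 - p*(p + p²))
s(8)*((-3*(-6) + 0) + 21) = (4 - 1*8² - 1*8³)*((-3*(-6) + 0) + 21) = (4 - 1*64 - 1*512)*((18 + 0) + 21) = (4 - 64 - 512)*(18 + 21) = -572*39 = -22308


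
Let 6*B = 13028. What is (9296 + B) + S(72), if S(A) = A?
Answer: 34618/3 ≈ 11539.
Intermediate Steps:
B = 6514/3 (B = (⅙)*13028 = 6514/3 ≈ 2171.3)
(9296 + B) + S(72) = (9296 + 6514/3) + 72 = 34402/3 + 72 = 34618/3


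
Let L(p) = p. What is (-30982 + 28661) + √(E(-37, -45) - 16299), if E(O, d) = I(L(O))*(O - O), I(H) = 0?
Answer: -2321 + 3*I*√1811 ≈ -2321.0 + 127.67*I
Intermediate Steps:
E(O, d) = 0 (E(O, d) = 0*(O - O) = 0*0 = 0)
(-30982 + 28661) + √(E(-37, -45) - 16299) = (-30982 + 28661) + √(0 - 16299) = -2321 + √(-16299) = -2321 + 3*I*√1811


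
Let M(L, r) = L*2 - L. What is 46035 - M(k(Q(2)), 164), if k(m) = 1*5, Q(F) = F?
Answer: 46030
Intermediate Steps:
k(m) = 5
M(L, r) = L (M(L, r) = 2*L - L = L)
46035 - M(k(Q(2)), 164) = 46035 - 1*5 = 46035 - 5 = 46030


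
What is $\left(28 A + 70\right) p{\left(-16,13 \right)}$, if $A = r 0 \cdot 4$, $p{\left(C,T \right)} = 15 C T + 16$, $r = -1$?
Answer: $-217280$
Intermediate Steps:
$p{\left(C,T \right)} = 16 + 15 C T$ ($p{\left(C,T \right)} = 15 C T + 16 = 16 + 15 C T$)
$A = 0$ ($A = \left(-1\right) 0 \cdot 4 = 0 \cdot 4 = 0$)
$\left(28 A + 70\right) p{\left(-16,13 \right)} = \left(28 \cdot 0 + 70\right) \left(16 + 15 \left(-16\right) 13\right) = \left(0 + 70\right) \left(16 - 3120\right) = 70 \left(-3104\right) = -217280$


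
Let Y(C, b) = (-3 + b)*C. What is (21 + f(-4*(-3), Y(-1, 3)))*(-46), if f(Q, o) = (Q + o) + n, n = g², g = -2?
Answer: -1702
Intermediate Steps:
Y(C, b) = C*(-3 + b)
n = 4 (n = (-2)² = 4)
f(Q, o) = 4 + Q + o (f(Q, o) = (Q + o) + 4 = 4 + Q + o)
(21 + f(-4*(-3), Y(-1, 3)))*(-46) = (21 + (4 - 4*(-3) - (-3 + 3)))*(-46) = (21 + (4 + 12 - 1*0))*(-46) = (21 + (4 + 12 + 0))*(-46) = (21 + 16)*(-46) = 37*(-46) = -1702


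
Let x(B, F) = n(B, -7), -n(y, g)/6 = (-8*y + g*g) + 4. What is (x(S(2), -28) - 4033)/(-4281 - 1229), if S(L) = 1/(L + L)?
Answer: 4339/5510 ≈ 0.78748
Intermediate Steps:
n(y, g) = -24 - 6*g² + 48*y (n(y, g) = -6*((-8*y + g*g) + 4) = -6*((-8*y + g²) + 4) = -6*((g² - 8*y) + 4) = -6*(4 + g² - 8*y) = -24 - 6*g² + 48*y)
S(L) = 1/(2*L)
x(B, F) = -318 + 48*B (x(B, F) = -24 - 6*(-7)² + 48*B = -24 - 6*49 + 48*B = -24 - 294 + 48*B = -318 + 48*B)
(x(S(2), -28) - 4033)/(-4281 - 1229) = ((-318 + 48*((½)/2)) - 4033)/(-4281 - 1229) = ((-318 + 48*((½)*(½))) - 4033)/(-5510) = ((-318 + 48*(¼)) - 4033)*(-1/5510) = ((-318 + 12) - 4033)*(-1/5510) = (-306 - 4033)*(-1/5510) = -4339*(-1/5510) = 4339/5510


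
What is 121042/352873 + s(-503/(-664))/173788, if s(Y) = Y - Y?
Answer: 121042/352873 ≈ 0.34302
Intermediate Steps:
s(Y) = 0
121042/352873 + s(-503/(-664))/173788 = 121042/352873 + 0/173788 = 121042*(1/352873) + 0*(1/173788) = 121042/352873 + 0 = 121042/352873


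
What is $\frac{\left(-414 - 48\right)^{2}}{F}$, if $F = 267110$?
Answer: $\frac{106722}{133555} \approx 0.79909$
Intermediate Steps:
$\frac{\left(-414 - 48\right)^{2}}{F} = \frac{\left(-414 - 48\right)^{2}}{267110} = \left(-414 + \left(-53 + 5\right)\right)^{2} \cdot \frac{1}{267110} = \left(-414 - 48\right)^{2} \cdot \frac{1}{267110} = \left(-462\right)^{2} \cdot \frac{1}{267110} = 213444 \cdot \frac{1}{267110} = \frac{106722}{133555}$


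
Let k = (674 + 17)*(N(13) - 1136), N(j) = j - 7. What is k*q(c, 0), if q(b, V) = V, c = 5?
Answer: 0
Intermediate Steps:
N(j) = -7 + j
k = -780830 (k = (674 + 17)*((-7 + 13) - 1136) = 691*(6 - 1136) = 691*(-1130) = -780830)
k*q(c, 0) = -780830*0 = 0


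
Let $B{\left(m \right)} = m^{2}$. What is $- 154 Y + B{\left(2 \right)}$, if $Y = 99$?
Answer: $-15242$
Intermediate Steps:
$- 154 Y + B{\left(2 \right)} = \left(-154\right) 99 + 2^{2} = -15246 + 4 = -15242$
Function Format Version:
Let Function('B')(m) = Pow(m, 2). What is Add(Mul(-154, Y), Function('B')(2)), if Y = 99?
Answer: -15242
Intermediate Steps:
Add(Mul(-154, Y), Function('B')(2)) = Add(Mul(-154, 99), Pow(2, 2)) = Add(-15246, 4) = -15242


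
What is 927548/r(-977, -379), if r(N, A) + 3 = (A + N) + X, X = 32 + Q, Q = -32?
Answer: -927548/1359 ≈ -682.52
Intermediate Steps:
X = 0 (X = 32 - 32 = 0)
r(N, A) = -3 + A + N (r(N, A) = -3 + ((A + N) + 0) = -3 + (A + N) = -3 + A + N)
927548/r(-977, -379) = 927548/(-3 - 379 - 977) = 927548/(-1359) = 927548*(-1/1359) = -927548/1359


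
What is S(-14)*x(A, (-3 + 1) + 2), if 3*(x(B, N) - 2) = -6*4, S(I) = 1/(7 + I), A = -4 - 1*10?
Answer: 6/7 ≈ 0.85714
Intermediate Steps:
A = -14 (A = -4 - 10 = -14)
x(B, N) = -6 (x(B, N) = 2 + (-6*4)/3 = 2 + (-1*24)/3 = 2 + (⅓)*(-24) = 2 - 8 = -6)
S(-14)*x(A, (-3 + 1) + 2) = -6/(7 - 14) = -6/(-7) = -⅐*(-6) = 6/7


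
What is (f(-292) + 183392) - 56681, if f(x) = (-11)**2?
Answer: 126832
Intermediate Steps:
f(x) = 121
(f(-292) + 183392) - 56681 = (121 + 183392) - 56681 = 183513 - 56681 = 126832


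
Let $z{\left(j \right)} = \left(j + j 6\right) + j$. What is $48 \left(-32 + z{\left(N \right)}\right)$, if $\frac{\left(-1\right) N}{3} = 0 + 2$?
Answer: $-3840$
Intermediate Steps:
$N = -6$ ($N = - 3 \left(0 + 2\right) = \left(-3\right) 2 = -6$)
$z{\left(j \right)} = 8 j$ ($z{\left(j \right)} = \left(j + 6 j\right) + j = 7 j + j = 8 j$)
$48 \left(-32 + z{\left(N \right)}\right) = 48 \left(-32 + 8 \left(-6\right)\right) = 48 \left(-32 - 48\right) = 48 \left(-80\right) = -3840$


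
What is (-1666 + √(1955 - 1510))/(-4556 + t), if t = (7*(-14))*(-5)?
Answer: 833/2033 - √445/4066 ≈ 0.40455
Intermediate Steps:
t = 490 (t = -98*(-5) = 490)
(-1666 + √(1955 - 1510))/(-4556 + t) = (-1666 + √(1955 - 1510))/(-4556 + 490) = (-1666 + √445)/(-4066) = (-1666 + √445)*(-1/4066) = 833/2033 - √445/4066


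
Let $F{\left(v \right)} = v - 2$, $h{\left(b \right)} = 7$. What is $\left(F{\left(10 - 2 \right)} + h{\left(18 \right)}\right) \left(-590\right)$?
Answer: $-7670$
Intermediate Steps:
$F{\left(v \right)} = -2 + v$ ($F{\left(v \right)} = v - 2 = -2 + v$)
$\left(F{\left(10 - 2 \right)} + h{\left(18 \right)}\right) \left(-590\right) = \left(\left(-2 + \left(10 - 2\right)\right) + 7\right) \left(-590\right) = \left(\left(-2 + 8\right) + 7\right) \left(-590\right) = \left(6 + 7\right) \left(-590\right) = 13 \left(-590\right) = -7670$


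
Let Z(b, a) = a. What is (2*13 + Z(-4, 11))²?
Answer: 1369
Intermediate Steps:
(2*13 + Z(-4, 11))² = (2*13 + 11)² = (26 + 11)² = 37² = 1369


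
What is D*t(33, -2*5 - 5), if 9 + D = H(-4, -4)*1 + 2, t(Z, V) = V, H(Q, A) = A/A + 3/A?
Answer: 405/4 ≈ 101.25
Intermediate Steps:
H(Q, A) = 1 + 3/A
D = -27/4 (D = -9 + (((3 - 4)/(-4))*1 + 2) = -9 + (-¼*(-1)*1 + 2) = -9 + ((¼)*1 + 2) = -9 + (¼ + 2) = -9 + 9/4 = -27/4 ≈ -6.7500)
D*t(33, -2*5 - 5) = -27*(-2*5 - 5)/4 = -27*(-10 - 5)/4 = -27/4*(-15) = 405/4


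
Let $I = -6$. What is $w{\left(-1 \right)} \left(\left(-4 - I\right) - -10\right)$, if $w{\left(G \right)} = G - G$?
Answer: $0$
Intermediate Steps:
$w{\left(G \right)} = 0$
$w{\left(-1 \right)} \left(\left(-4 - I\right) - -10\right) = 0 \left(\left(-4 - -6\right) - -10\right) = 0 \left(\left(-4 + 6\right) + \left(15 - 5\right)\right) = 0 \left(2 + 10\right) = 0 \cdot 12 = 0$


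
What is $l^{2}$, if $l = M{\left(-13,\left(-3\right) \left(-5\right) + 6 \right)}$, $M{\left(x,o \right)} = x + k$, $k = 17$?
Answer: $16$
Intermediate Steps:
$M{\left(x,o \right)} = 17 + x$ ($M{\left(x,o \right)} = x + 17 = 17 + x$)
$l = 4$ ($l = 17 - 13 = 4$)
$l^{2} = 4^{2} = 16$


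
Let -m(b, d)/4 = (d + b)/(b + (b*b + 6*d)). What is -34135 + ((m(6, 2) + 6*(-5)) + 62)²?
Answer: -24165311/729 ≈ -33149.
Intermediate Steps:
m(b, d) = -4*(b + d)/(b + b² + 6*d) (m(b, d) = -4*(d + b)/(b + (b*b + 6*d)) = -4*(b + d)/(b + (b² + 6*d)) = -4*(b + d)/(b + b² + 6*d))
-34135 + ((m(6, 2) + 6*(-5)) + 62)² = -34135 + ((4*(-1*6 - 1*2)/(6 + 6² + 6*2) + 6*(-5)) + 62)² = -34135 + ((4*(-6 - 2)/(6 + 36 + 12) - 30) + 62)² = -34135 + ((4*(-8)/54 - 30) + 62)² = -34135 + ((4*(1/54)*(-8) - 30) + 62)² = -34135 + ((-16/27 - 30) + 62)² = -34135 + (-826/27 + 62)² = -34135 + (848/27)² = -34135 + 719104/729 = -24165311/729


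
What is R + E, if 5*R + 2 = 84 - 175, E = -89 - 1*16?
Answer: -618/5 ≈ -123.60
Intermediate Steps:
E = -105 (E = -89 - 16 = -105)
R = -93/5 (R = -2/5 + (84 - 175)/5 = -2/5 + (1/5)*(-91) = -2/5 - 91/5 = -93/5 ≈ -18.600)
R + E = -93/5 - 105 = -618/5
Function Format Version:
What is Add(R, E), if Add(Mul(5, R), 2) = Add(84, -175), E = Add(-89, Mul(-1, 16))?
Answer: Rational(-618, 5) ≈ -123.60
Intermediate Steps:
E = -105 (E = Add(-89, -16) = -105)
R = Rational(-93, 5) (R = Add(Rational(-2, 5), Mul(Rational(1, 5), Add(84, -175))) = Add(Rational(-2, 5), Mul(Rational(1, 5), -91)) = Add(Rational(-2, 5), Rational(-91, 5)) = Rational(-93, 5) ≈ -18.600)
Add(R, E) = Add(Rational(-93, 5), -105) = Rational(-618, 5)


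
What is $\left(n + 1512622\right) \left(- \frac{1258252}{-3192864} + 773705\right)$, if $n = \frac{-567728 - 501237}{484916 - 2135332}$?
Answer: $\frac{1541771727050775531629431}{1317388457856} \approx 1.1703 \cdot 10^{12}$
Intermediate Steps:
$n = \frac{1068965}{1650416}$ ($n = - \frac{1068965}{-1650416} = \left(-1068965\right) \left(- \frac{1}{1650416}\right) = \frac{1068965}{1650416} \approx 0.64769$)
$\left(n + 1512622\right) \left(- \frac{1258252}{-3192864} + 773705\right) = \left(\frac{1068965}{1650416} + 1512622\right) \left(- \frac{1258252}{-3192864} + 773705\right) = \frac{2496456619717 \left(\left(-1258252\right) \left(- \frac{1}{3192864}\right) + 773705\right)}{1650416} = \frac{2496456619717 \left(\frac{314563}{798216} + 773705\right)}{1650416} = \frac{2496456619717}{1650416} \cdot \frac{617584024843}{798216} = \frac{1541771727050775531629431}{1317388457856}$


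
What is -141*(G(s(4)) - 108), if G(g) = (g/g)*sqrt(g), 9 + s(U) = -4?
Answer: 15228 - 141*I*sqrt(13) ≈ 15228.0 - 508.38*I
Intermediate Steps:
s(U) = -13 (s(U) = -9 - 4 = -13)
G(g) = sqrt(g) (G(g) = 1*sqrt(g) = sqrt(g))
-141*(G(s(4)) - 108) = -141*(sqrt(-13) - 108) = -141*(I*sqrt(13) - 108) = -141*(-108 + I*sqrt(13)) = 15228 - 141*I*sqrt(13)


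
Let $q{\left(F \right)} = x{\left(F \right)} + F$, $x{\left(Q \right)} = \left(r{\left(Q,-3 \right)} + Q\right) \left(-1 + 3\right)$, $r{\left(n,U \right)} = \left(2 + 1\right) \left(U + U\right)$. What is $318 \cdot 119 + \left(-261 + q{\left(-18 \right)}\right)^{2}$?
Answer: $161043$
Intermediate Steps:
$r{\left(n,U \right)} = 6 U$ ($r{\left(n,U \right)} = 3 \cdot 2 U = 6 U$)
$x{\left(Q \right)} = -36 + 2 Q$ ($x{\left(Q \right)} = \left(6 \left(-3\right) + Q\right) \left(-1 + 3\right) = \left(-18 + Q\right) 2 = -36 + 2 Q$)
$q{\left(F \right)} = -36 + 3 F$ ($q{\left(F \right)} = \left(-36 + 2 F\right) + F = -36 + 3 F$)
$318 \cdot 119 + \left(-261 + q{\left(-18 \right)}\right)^{2} = 318 \cdot 119 + \left(-261 + \left(-36 + 3 \left(-18\right)\right)\right)^{2} = 37842 + \left(-261 - 90\right)^{2} = 37842 + \left(-351\right)^{2} = 37842 + 123201 = 161043$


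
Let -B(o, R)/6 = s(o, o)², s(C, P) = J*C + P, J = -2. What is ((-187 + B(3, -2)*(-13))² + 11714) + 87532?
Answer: 364471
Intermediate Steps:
s(C, P) = P - 2*C (s(C, P) = -2*C + P = P - 2*C)
B(o, R) = -6*o² (B(o, R) = -6*(o - 2*o)² = -6*o²)
((-187 + B(3, -2)*(-13))² + 11714) + 87532 = ((-187 - 6*3²*(-13))² + 11714) + 87532 = ((-187 - 6*9*(-13))² + 11714) + 87532 = ((-187 - 54*(-13))² + 11714) + 87532 = ((-187 + 702)² + 11714) + 87532 = (515² + 11714) + 87532 = (265225 + 11714) + 87532 = 276939 + 87532 = 364471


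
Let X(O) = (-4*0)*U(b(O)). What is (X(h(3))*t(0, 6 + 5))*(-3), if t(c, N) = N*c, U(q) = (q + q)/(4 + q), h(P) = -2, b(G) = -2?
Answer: 0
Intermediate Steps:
U(q) = 2*q/(4 + q) (U(q) = (2*q)/(4 + q) = 2*q/(4 + q))
X(O) = 0 (X(O) = (-4*0)*(2*(-2)/(4 - 2)) = 0*(2*(-2)/2) = 0*(2*(-2)*(½)) = 0*(-2) = 0)
(X(h(3))*t(0, 6 + 5))*(-3) = (0*((6 + 5)*0))*(-3) = (0*(11*0))*(-3) = (0*0)*(-3) = 0*(-3) = 0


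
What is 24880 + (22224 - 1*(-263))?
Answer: 47367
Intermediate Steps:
24880 + (22224 - 1*(-263)) = 24880 + (22224 + 263) = 24880 + 22487 = 47367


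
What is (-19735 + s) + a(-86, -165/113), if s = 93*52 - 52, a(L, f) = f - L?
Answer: -1679910/113 ≈ -14866.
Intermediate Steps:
s = 4784 (s = 4836 - 52 = 4784)
(-19735 + s) + a(-86, -165/113) = (-19735 + 4784) + (-165/113 - 1*(-86)) = -14951 + (-165*1/113 + 86) = -14951 + (-165/113 + 86) = -14951 + 9553/113 = -1679910/113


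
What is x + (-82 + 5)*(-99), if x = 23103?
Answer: 30726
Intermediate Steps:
x + (-82 + 5)*(-99) = 23103 + (-82 + 5)*(-99) = 23103 - 77*(-99) = 23103 + 7623 = 30726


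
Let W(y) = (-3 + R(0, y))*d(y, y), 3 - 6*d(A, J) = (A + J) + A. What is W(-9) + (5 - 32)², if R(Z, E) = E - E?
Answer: 714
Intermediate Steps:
d(A, J) = ½ - A/3 - J/6 (d(A, J) = ½ - ((A + J) + A)/6 = ½ - (J + 2*A)/6 = ½ + (-A/3 - J/6) = ½ - A/3 - J/6)
R(Z, E) = 0
W(y) = -3/2 + 3*y/2 (W(y) = (-3 + 0)*(½ - y/3 - y/6) = -3*(½ - y/2) = -3/2 + 3*y/2)
W(-9) + (5 - 32)² = (-3/2 + (3/2)*(-9)) + (5 - 32)² = (-3/2 - 27/2) + (-27)² = -15 + 729 = 714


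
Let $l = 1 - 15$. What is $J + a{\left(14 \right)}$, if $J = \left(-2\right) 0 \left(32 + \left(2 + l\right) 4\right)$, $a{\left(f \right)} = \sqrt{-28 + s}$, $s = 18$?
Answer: $i \sqrt{10} \approx 3.1623 i$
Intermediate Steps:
$l = -14$ ($l = 1 - 15 = -14$)
$a{\left(f \right)} = i \sqrt{10}$ ($a{\left(f \right)} = \sqrt{-28 + 18} = \sqrt{-10} = i \sqrt{10}$)
$J = 0$ ($J = \left(-2\right) 0 \left(32 + \left(2 - 14\right) 4\right) = 0 \left(32 - 48\right) = 0 \left(-16\right) = 0$)
$J + a{\left(14 \right)} = 0 + i \sqrt{10} = i \sqrt{10}$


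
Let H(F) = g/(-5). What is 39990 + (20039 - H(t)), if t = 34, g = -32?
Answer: 300113/5 ≈ 60023.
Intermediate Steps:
H(F) = 32/5 (H(F) = -32/(-5) = -32*(-⅕) = 32/5)
39990 + (20039 - H(t)) = 39990 + (20039 - 1*32/5) = 39990 + (20039 - 32/5) = 39990 + 100163/5 = 300113/5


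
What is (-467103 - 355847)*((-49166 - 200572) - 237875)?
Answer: 401281118350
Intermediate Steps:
(-467103 - 355847)*((-49166 - 200572) - 237875) = -822950*(-249738 - 237875) = -822950*(-487613) = 401281118350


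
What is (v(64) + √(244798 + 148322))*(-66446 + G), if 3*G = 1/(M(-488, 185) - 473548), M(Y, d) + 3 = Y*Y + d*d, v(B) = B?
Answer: -1283302960544/301773 - 80206435034*√2730/100591 ≈ -4.5914e+7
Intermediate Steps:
M(Y, d) = -3 + Y² + d² (M(Y, d) = -3 + (Y*Y + d*d) = -3 + (Y² + d²) = -3 + Y² + d²)
G = -1/603546 (G = 1/(3*((-3 + (-488)² + 185²) - 473548)) = 1/(3*((-3 + 238144 + 34225) - 473548)) = 1/(3*(272366 - 473548)) = (⅓)/(-201182) = (⅓)*(-1/201182) = -1/603546 ≈ -1.6569e-6)
(v(64) + √(244798 + 148322))*(-66446 + G) = (64 + √(244798 + 148322))*(-66446 - 1/603546) = (64 + √393120)*(-40103217517/603546) = (64 + 12*√2730)*(-40103217517/603546) = -1283302960544/301773 - 80206435034*√2730/100591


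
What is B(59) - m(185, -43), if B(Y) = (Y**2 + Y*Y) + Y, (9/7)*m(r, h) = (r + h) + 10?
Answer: 62125/9 ≈ 6902.8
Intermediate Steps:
m(r, h) = 70/9 + 7*h/9 + 7*r/9 (m(r, h) = 7*((r + h) + 10)/9 = 7*((h + r) + 10)/9 = 7*(10 + h + r)/9 = 70/9 + 7*h/9 + 7*r/9)
B(Y) = Y + 2*Y**2 (B(Y) = (Y**2 + Y**2) + Y = 2*Y**2 + Y = Y + 2*Y**2)
B(59) - m(185, -43) = 59*(1 + 2*59) - (70/9 + (7/9)*(-43) + (7/9)*185) = 59*(1 + 118) - (70/9 - 301/9 + 1295/9) = 59*119 - 1*1064/9 = 7021 - 1064/9 = 62125/9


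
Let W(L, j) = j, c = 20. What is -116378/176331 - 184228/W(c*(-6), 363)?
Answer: -328559118/646547 ≈ -508.18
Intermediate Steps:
-116378/176331 - 184228/W(c*(-6), 363) = -116378/176331 - 184228/363 = -116378*1/176331 - 184228*1/363 = -116378/176331 - 16748/33 = -328559118/646547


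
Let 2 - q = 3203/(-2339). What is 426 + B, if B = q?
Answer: 1004295/2339 ≈ 429.37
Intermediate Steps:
q = 7881/2339 (q = 2 - 3203/(-2339) = 2 - 3203*(-1)/2339 = 2 - 1*(-3203/2339) = 2 + 3203/2339 = 7881/2339 ≈ 3.3694)
B = 7881/2339 ≈ 3.3694
426 + B = 426 + 7881/2339 = 1004295/2339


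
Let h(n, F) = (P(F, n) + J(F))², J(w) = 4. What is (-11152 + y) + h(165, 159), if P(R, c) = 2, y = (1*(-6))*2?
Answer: -11128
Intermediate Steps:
y = -12 (y = -6*2 = -12)
h(n, F) = 36 (h(n, F) = (2 + 4)² = 6² = 36)
(-11152 + y) + h(165, 159) = (-11152 - 12) + 36 = -11164 + 36 = -11128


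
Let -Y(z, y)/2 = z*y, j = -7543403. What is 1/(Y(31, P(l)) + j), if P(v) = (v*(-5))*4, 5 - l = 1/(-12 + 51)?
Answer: -39/293952157 ≈ -1.3267e-7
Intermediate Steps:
l = 194/39 (l = 5 - 1/(-12 + 51) = 5 - 1/39 = 194/39 ≈ 4.9744)
P(v) = -20*v (P(v) = -5*v*4 = -20*v)
Y(z, y) = -2*y*z (Y(z, y) = -2*z*y = -2*y*z)
1/(Y(31, P(l)) + j) = 1/(-2*(-20*194/39)*31 - 7543403) = 1/(-2*(-3880/39)*31 - 7543403) = 1/(240560/39 - 7543403) = 1/(-293952157/39) = -39/293952157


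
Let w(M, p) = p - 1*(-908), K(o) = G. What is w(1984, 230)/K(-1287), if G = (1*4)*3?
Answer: 569/6 ≈ 94.833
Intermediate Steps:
G = 12 (G = 4*3 = 12)
K(o) = 12
w(M, p) = 908 + p (w(M, p) = p + 908 = 908 + p)
w(1984, 230)/K(-1287) = (908 + 230)/12 = 1138*(1/12) = 569/6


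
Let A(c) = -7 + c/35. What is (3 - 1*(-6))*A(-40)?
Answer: -513/7 ≈ -73.286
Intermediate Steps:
A(c) = -7 + c/35 (A(c) = -7 + c*(1/35) = -7 + c/35)
(3 - 1*(-6))*A(-40) = (3 - 1*(-6))*(-7 + (1/35)*(-40)) = (3 + 6)*(-7 - 8/7) = 9*(-57/7) = -513/7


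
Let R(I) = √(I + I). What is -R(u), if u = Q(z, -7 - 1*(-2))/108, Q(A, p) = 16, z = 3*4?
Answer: -2*√6/9 ≈ -0.54433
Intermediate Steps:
z = 12
u = 4/27 (u = 16/108 = 16*(1/108) = 4/27 ≈ 0.14815)
R(I) = √2*√I (R(I) = √(2*I) = √2*√I)
-R(u) = -√2*√(4/27) = -√2*2*√3/9 = -2*√6/9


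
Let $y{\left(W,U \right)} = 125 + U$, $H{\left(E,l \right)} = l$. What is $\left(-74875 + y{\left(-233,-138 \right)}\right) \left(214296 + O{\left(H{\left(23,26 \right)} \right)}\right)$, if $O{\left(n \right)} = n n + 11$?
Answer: $-16099646904$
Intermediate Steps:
$O{\left(n \right)} = 11 + n^{2}$ ($O{\left(n \right)} = n^{2} + 11 = 11 + n^{2}$)
$\left(-74875 + y{\left(-233,-138 \right)}\right) \left(214296 + O{\left(H{\left(23,26 \right)} \right)}\right) = \left(-74875 + \left(125 - 138\right)\right) \left(214296 + \left(11 + 26^{2}\right)\right) = \left(-74875 - 13\right) \left(214296 + \left(11 + 676\right)\right) = - 74888 \left(214296 + 687\right) = \left(-74888\right) 214983 = -16099646904$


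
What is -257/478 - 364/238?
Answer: -16797/8126 ≈ -2.0671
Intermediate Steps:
-257/478 - 364/238 = -257*1/478 - 364*1/238 = -257/478 - 26/17 = -16797/8126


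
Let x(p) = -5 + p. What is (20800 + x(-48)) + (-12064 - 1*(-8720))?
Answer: 17403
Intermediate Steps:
(20800 + x(-48)) + (-12064 - 1*(-8720)) = (20800 + (-5 - 48)) + (-12064 - 1*(-8720)) = (20800 - 53) + (-12064 + 8720) = 20747 - 3344 = 17403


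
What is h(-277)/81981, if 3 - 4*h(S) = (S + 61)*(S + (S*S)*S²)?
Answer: 423888419809/109308 ≈ 3.8779e+6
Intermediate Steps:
h(S) = ¾ - (61 + S)*(S + S⁴)/4 (h(S) = ¾ - (S + 61)*(S + (S*S)*S²)/4 = ¾ - (61 + S)*(S + S²*S²)/4 = ¾ - (61 + S)*(S + S⁴)/4)
h(-277)/81981 = (¾ - 61/4*(-277) - 61/4*(-277)⁴ - ¼*(-277)² - ¼*(-277)⁵)/81981 = (¾ + 16897/4 - 61/4*5887339441 - ¼*76729 - ¼*(-1630793025157))*(1/81981) = (¾ + 16897/4 - 359127705901/4 - 76729/4 + 1630793025157/4)*(1/81981) = (1271665259427/4)*(1/81981) = 423888419809/109308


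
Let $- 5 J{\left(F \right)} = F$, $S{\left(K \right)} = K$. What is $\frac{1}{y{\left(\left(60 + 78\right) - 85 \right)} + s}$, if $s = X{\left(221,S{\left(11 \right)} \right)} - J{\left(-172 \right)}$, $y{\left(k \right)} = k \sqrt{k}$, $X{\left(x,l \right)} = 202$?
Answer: $- \frac{4190}{3019681} + \frac{1325 \sqrt{53}}{3019681} \approx 0.0018069$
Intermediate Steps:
$J{\left(F \right)} = - \frac{F}{5}$
$y{\left(k \right)} = k^{\frac{3}{2}}$
$s = \frac{838}{5}$ ($s = 202 - \left(- \frac{1}{5}\right) \left(-172\right) = 202 - \frac{172}{5} = \frac{838}{5} \approx 167.6$)
$\frac{1}{y{\left(\left(60 + 78\right) - 85 \right)} + s} = \frac{1}{\left(\left(60 + 78\right) - 85\right)^{\frac{3}{2}} + \frac{838}{5}} = \frac{1}{\left(138 - 85\right)^{\frac{3}{2}} + \frac{838}{5}} = \frac{1}{53^{\frac{3}{2}} + \frac{838}{5}} = \frac{1}{53 \sqrt{53} + \frac{838}{5}} = \frac{1}{\frac{838}{5} + 53 \sqrt{53}}$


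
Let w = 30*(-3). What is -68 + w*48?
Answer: -4388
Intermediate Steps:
w = -90
-68 + w*48 = -68 - 90*48 = -68 - 4320 = -4388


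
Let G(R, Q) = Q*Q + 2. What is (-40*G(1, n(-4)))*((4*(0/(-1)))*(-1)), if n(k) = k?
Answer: 0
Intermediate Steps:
G(R, Q) = 2 + Q² (G(R, Q) = Q² + 2 = 2 + Q²)
(-40*G(1, n(-4)))*((4*(0/(-1)))*(-1)) = (-40*(2 + (-4)²))*((4*(0/(-1)))*(-1)) = (-40*(2 + 16))*((4*(0*(-1)))*(-1)) = (-40*18)*((4*0)*(-1)) = -0*(-1) = -720*0 = 0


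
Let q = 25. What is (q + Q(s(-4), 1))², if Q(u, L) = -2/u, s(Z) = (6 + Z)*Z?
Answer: 10201/16 ≈ 637.56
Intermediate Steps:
s(Z) = Z*(6 + Z)
(q + Q(s(-4), 1))² = (25 - 2*(-1/(4*(6 - 4))))² = (25 - 2/((-4*2)))² = (25 - 2/(-8))² = (25 - 2*(-⅛))² = (25 + ¼)² = (101/4)² = 10201/16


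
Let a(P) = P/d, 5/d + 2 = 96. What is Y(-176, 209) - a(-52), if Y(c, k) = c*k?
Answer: -179032/5 ≈ -35806.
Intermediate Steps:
d = 5/94 (d = 5/(-2 + 96) = 5/94 ≈ 0.053191)
a(P) = 94*P/5 (a(P) = P/(5/94) = P*(94/5) = 94*P/5)
Y(-176, 209) - a(-52) = -176*209 - 94*(-52)/5 = -36784 - 1*(-4888/5) = -36784 + 4888/5 = -179032/5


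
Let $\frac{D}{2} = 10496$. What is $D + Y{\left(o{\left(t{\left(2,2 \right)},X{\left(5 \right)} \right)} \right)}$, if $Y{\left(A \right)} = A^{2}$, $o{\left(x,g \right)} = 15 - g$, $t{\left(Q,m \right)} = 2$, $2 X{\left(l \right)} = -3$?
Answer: $\frac{85057}{4} \approx 21264.0$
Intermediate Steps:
$D = 20992$ ($D = 2 \cdot 10496 = 20992$)
$X{\left(l \right)} = - \frac{3}{2}$ ($X{\left(l \right)} = \frac{1}{2} \left(-3\right) = - \frac{3}{2}$)
$D + Y{\left(o{\left(t{\left(2,2 \right)},X{\left(5 \right)} \right)} \right)} = 20992 + \left(15 - - \frac{3}{2}\right)^{2} = 20992 + \left(15 + \frac{3}{2}\right)^{2} = 20992 + \left(\frac{33}{2}\right)^{2} = 20992 + \frac{1089}{4} = \frac{85057}{4}$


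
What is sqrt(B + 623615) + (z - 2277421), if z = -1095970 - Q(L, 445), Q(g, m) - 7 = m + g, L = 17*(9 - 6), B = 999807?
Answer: -3373894 + 43*sqrt(878) ≈ -3.3726e+6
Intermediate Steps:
L = 51 (L = 17*3 = 51)
Q(g, m) = 7 + g + m (Q(g, m) = 7 + (m + g) = 7 + (g + m) = 7 + g + m)
z = -1096473 (z = -1095970 - (7 + 51 + 445) = -1095970 - 1*503 = -1095970 - 503 = -1096473)
sqrt(B + 623615) + (z - 2277421) = sqrt(999807 + 623615) + (-1096473 - 2277421) = sqrt(1623422) - 3373894 = 43*sqrt(878) - 3373894 = -3373894 + 43*sqrt(878)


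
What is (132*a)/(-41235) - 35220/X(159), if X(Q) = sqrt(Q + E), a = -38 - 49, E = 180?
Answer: 3828/13745 - 11740*sqrt(339)/113 ≈ -1912.6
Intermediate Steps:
a = -87
X(Q) = sqrt(180 + Q) (X(Q) = sqrt(Q + 180) = sqrt(180 + Q))
(132*a)/(-41235) - 35220/X(159) = (132*(-87))/(-41235) - 35220/sqrt(180 + 159) = -11484*(-1/41235) - 35220*sqrt(339)/339 = 3828/13745 - 11740*sqrt(339)/113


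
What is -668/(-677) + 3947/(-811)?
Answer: -2130371/549047 ≈ -3.8801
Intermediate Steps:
-668/(-677) + 3947/(-811) = -668*(-1/677) + 3947*(-1/811) = 668/677 - 3947/811 = -2130371/549047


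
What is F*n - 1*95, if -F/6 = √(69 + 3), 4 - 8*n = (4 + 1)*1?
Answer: -95 + 9*√2/2 ≈ -88.636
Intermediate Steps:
n = -⅛ (n = ½ - (4 + 1)/8 = ½ - 5/8 = -⅛ ≈ -0.12500)
F = -36*√2 (F = -6*√(69 + 3) = -36*√2 ≈ -50.912)
F*n - 1*95 = -36*√2*(-⅛) - 1*95 = 9*√2/2 - 95 = -95 + 9*√2/2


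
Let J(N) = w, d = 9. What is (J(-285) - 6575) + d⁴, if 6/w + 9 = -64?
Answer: -1028/73 ≈ -14.082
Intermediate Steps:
w = -6/73 (w = 6/(-9 - 64) = 6/(-73) = 6*(-1/73) = -6/73 ≈ -0.082192)
J(N) = -6/73
(J(-285) - 6575) + d⁴ = (-6/73 - 6575) + 9⁴ = -479981/73 + 6561 = -1028/73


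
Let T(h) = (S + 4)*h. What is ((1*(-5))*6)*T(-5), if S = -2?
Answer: 300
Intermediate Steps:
T(h) = 2*h (T(h) = (-2 + 4)*h = 2*h)
((1*(-5))*6)*T(-5) = ((1*(-5))*6)*(2*(-5)) = -5*6*(-10) = -30*(-10) = 300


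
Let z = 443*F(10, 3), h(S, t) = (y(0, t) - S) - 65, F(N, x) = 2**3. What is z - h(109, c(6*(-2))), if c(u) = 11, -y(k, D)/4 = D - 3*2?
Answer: 3738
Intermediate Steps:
y(k, D) = 24 - 4*D (y(k, D) = -4*(D - 3*2) = -4*(D - 6) = -4*(-6 + D) = 24 - 4*D)
F(N, x) = 8
h(S, t) = -41 - S - 4*t (h(S, t) = ((24 - 4*t) - S) - 65 = (24 - S - 4*t) - 65 = -41 - S - 4*t)
z = 3544 (z = 443*8 = 3544)
z - h(109, c(6*(-2))) = 3544 - (-41 - 1*109 - 4*11) = 3544 - (-41 - 109 - 44) = 3544 - 1*(-194) = 3544 + 194 = 3738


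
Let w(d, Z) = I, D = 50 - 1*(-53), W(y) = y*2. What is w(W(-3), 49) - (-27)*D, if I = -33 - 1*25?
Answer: 2723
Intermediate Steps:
W(y) = 2*y
D = 103 (D = 50 + 53 = 103)
I = -58 (I = -33 - 25 = -58)
w(d, Z) = -58
w(W(-3), 49) - (-27)*D = -58 - (-27)*103 = -58 - 1*(-2781) = -58 + 2781 = 2723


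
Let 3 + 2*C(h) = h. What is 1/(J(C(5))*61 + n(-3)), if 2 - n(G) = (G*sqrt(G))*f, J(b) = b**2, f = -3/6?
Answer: 28/1767 + 2*I*sqrt(3)/5301 ≈ 0.015846 + 0.00065348*I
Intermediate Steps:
f = -1/2 (f = -3*1/6 = -1/2 ≈ -0.50000)
C(h) = -3/2 + h/2
n(G) = 2 + G**(3/2)/2 (n(G) = 2 - G*sqrt(G)*(-1)/2 = 2 - G**(3/2)*(-1)/2 = 2 - (-1)*G**(3/2)/2 = 2 + G**(3/2)/2)
1/(J(C(5))*61 + n(-3)) = 1/((-3/2 + (1/2)*5)**2*61 + (2 + (-3)**(3/2)/2)) = 1/((-3/2 + 5/2)**2*61 + (2 + (-3*I*sqrt(3))/2)) = 1/(1**2*61 + (2 - 3*I*sqrt(3)/2)) = 1/(1*61 + (2 - 3*I*sqrt(3)/2)) = 1/(61 + (2 - 3*I*sqrt(3)/2)) = 1/(63 - 3*I*sqrt(3)/2)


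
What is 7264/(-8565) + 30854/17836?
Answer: 67351903/76382670 ≈ 0.88177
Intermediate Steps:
7264/(-8565) + 30854/17836 = 7264*(-1/8565) + 30854*(1/17836) = -7264/8565 + 15427/8918 = 67351903/76382670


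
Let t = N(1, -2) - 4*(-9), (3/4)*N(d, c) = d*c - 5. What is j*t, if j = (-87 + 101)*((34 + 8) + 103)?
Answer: 162400/3 ≈ 54133.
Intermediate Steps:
N(d, c) = -20/3 + 4*c*d/3 (N(d, c) = 4*(d*c - 5)/3 = 4*(c*d - 5)/3 = 4*(-5 + c*d)/3 = -20/3 + 4*c*d/3)
j = 2030 (j = 14*(42 + 103) = 14*145 = 2030)
t = 80/3 (t = (-20/3 + (4/3)*(-2)*1) - 4*(-9) = (-20/3 - 8/3) + 36 = -28/3 + 36 = 80/3 ≈ 26.667)
j*t = 2030*(80/3) = 162400/3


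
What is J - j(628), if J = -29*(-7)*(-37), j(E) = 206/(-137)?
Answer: -1028801/137 ≈ -7509.5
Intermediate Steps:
j(E) = -206/137 (j(E) = 206*(-1/137) = -206/137)
J = -7511 (J = 203*(-37) = -7511)
J - j(628) = -7511 - 1*(-206/137) = -7511 + 206/137 = -1028801/137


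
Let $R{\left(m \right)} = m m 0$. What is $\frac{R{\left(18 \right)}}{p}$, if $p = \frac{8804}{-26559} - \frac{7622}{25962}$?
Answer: $0$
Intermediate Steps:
$p = - \frac{71833691}{114920793}$ ($p = 8804 \left(- \frac{1}{26559}\right) - \frac{3811}{12981} = - \frac{8804}{26559} - \frac{3811}{12981} = - \frac{71833691}{114920793} \approx -0.62507$)
$R{\left(m \right)} = 0$ ($R{\left(m \right)} = m^{2} \cdot 0 = 0$)
$\frac{R{\left(18 \right)}}{p} = \frac{0}{- \frac{71833691}{114920793}} = 0 \left(- \frac{114920793}{71833691}\right) = 0$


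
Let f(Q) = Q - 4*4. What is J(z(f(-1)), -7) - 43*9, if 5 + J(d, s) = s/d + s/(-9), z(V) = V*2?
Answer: -119651/306 ≈ -391.02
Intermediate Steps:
f(Q) = -16 + Q (f(Q) = Q - 16 = -16 + Q)
z(V) = 2*V
J(d, s) = -5 - s/9 + s/d (J(d, s) = -5 + (s/d + s/(-9)) = -5 + (s/d + s*(-⅑)) = -5 + (s/d - s/9) = -5 + (-s/9 + s/d) = -5 - s/9 + s/d)
J(z(f(-1)), -7) - 43*9 = (-5 - ⅑*(-7) - 7*1/(2*(-16 - 1))) - 43*9 = (-5 + 7/9 - 7/(2*(-17))) - 387 = (-5 + 7/9 - 7/(-34)) - 387 = (-5 + 7/9 - 7*(-1/34)) - 387 = (-5 + 7/9 + 7/34) - 387 = -1229/306 - 387 = -119651/306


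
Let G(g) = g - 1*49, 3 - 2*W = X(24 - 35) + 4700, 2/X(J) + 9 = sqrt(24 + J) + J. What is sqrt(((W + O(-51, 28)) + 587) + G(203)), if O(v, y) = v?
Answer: sqrt(-132676 + 6634*sqrt(13))/(2*sqrt(20 - sqrt(13))) ≈ 40.724*I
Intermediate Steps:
X(J) = 2/(-9 + J + sqrt(24 + J)) (X(J) = 2/(-9 + (sqrt(24 + J) + J)) = 2/(-9 + (J + sqrt(24 + J))) = 2/(-9 + J + sqrt(24 + J)))
W = -4697/2 - 1/(-20 + sqrt(13)) (W = 3/2 - (2/(-9 + (24 - 35) + sqrt(24 + (24 - 35))) + 4700)/2 = 3/2 - (2/(-9 - 11 + sqrt(24 - 11)) + 4700)/2 = 3/2 - (2/(-9 - 11 + sqrt(13)) + 4700)/2 = 3/2 - (2/(-20 + sqrt(13)) + 4700)/2 = 3/2 - (4700 + 2/(-20 + sqrt(13)))/2 = 3/2 + (-2350 - 1/(-20 + sqrt(13))) = -4697/2 - 1/(-20 + sqrt(13)) ≈ -2348.4)
G(g) = -49 + g (G(g) = g - 49 = -49 + g)
sqrt(((W + O(-51, 28)) + 587) + G(203)) = sqrt((((-1817699/774 + sqrt(13)/387) - 51) + 587) + (-49 + 203)) = sqrt(((-1857173/774 + sqrt(13)/387) + 587) + 154) = sqrt((-1402835/774 + sqrt(13)/387) + 154) = sqrt(-1283639/774 + sqrt(13)/387)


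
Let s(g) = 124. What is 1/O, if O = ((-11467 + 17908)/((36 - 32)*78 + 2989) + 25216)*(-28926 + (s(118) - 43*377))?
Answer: -3301/3747082742941 ≈ -8.8095e-10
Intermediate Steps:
O = -3747082742941/3301 (O = ((-11467 + 17908)/((36 - 32)*78 + 2989) + 25216)*(-28926 + (124 - 43*377)) = (6441/(4*78 + 2989) + 25216)*(-28926 + (124 - 16211)) = (6441/(312 + 2989) + 25216)*(-28926 - 16087) = (6441/3301 + 25216)*(-45013) = (83244457/3301)*(-45013) = -3747082742941/3301 ≈ -1.1351e+9)
1/O = 1/(-3747082742941/3301) = -3301/3747082742941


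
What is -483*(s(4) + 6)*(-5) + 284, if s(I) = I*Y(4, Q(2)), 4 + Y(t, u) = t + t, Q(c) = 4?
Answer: 53414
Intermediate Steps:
Y(t, u) = -4 + 2*t (Y(t, u) = -4 + (t + t) = -4 + 2*t)
s(I) = 4*I (s(I) = I*(-4 + 2*4) = I*(-4 + 8) = I*4 = 4*I)
-483*(s(4) + 6)*(-5) + 284 = -483*(4*4 + 6)*(-5) + 284 = -483*(16 + 6)*(-5) + 284 = -10626*(-5) + 284 = -483*(-110) + 284 = 53130 + 284 = 53414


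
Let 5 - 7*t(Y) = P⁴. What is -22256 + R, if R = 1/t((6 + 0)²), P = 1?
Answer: -89017/4 ≈ -22254.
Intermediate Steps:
t(Y) = 4/7 (t(Y) = 5/7 - ⅐*1⁴ = 5/7 - ⅐*1 = 5/7 - ⅐ = 4/7)
R = 7/4 (R = 1/(4/7) = 7/4 ≈ 1.7500)
-22256 + R = -22256 + 7/4 = -89017/4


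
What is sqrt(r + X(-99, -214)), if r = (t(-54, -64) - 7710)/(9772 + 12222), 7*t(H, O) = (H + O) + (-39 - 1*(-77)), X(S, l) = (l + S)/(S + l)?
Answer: sqrt(78477734)/10997 ≈ 0.80556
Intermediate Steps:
X(S, l) = 1 (X(S, l) = (S + l)/(S + l) = 1)
t(H, O) = 38/7 + H/7 + O/7 (t(H, O) = ((H + O) + (-39 - 1*(-77)))/7 = ((H + O) + (-39 + 77))/7 = ((H + O) + 38)/7 = (38 + H + O)/7 = 38/7 + H/7 + O/7)
r = -27025/76979 (r = ((38/7 + (1/7)*(-54) + (1/7)*(-64)) - 7710)/(9772 + 12222) = ((38/7 - 54/7 - 64/7) - 7710)/21994 = (-80/7 - 7710)*(1/21994) = -54050/7*1/21994 = -27025/76979 ≈ -0.35107)
sqrt(r + X(-99, -214)) = sqrt(-27025/76979 + 1) = sqrt(49954/76979) = sqrt(78477734)/10997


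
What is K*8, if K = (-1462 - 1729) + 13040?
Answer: 78792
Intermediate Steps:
K = 9849 (K = -3191 + 13040 = 9849)
K*8 = 9849*8 = 78792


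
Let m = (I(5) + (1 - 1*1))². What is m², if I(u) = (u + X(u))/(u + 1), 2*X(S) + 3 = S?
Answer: 1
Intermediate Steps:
X(S) = -3/2 + S/2
I(u) = (-3/2 + 3*u/2)/(1 + u) (I(u) = (u + (-3/2 + u/2))/(u + 1) = (-3/2 + 3*u/2)/(1 + u))
m = 1 (m = (3*(-1 + 5)/(2*(1 + 5)) + (1 - 1*1))² = ((3/2)*4/6 + (1 - 1))² = ((3/2)*(⅙)*4 + 0)² = (1 + 0)² = 1² = 1)
m² = 1² = 1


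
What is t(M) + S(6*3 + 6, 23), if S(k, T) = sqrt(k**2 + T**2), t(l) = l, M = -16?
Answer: -16 + sqrt(1105) ≈ 17.242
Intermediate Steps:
S(k, T) = sqrt(T**2 + k**2)
t(M) + S(6*3 + 6, 23) = -16 + sqrt(23**2 + (6*3 + 6)**2) = -16 + sqrt(529 + (18 + 6)**2) = -16 + sqrt(529 + 24**2) = -16 + sqrt(529 + 576) = -16 + sqrt(1105)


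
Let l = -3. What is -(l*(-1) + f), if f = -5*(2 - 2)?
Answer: -3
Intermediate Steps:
f = 0 (f = -5*0 = 0)
-(l*(-1) + f) = -(-3*(-1) + 0) = -(3 + 0) = -1*3 = -3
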